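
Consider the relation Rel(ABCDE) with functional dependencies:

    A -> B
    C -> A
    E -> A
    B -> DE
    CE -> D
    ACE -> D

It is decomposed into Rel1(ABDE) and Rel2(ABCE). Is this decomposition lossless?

Common attributes: Rel1 ∩ Rel2 = {ABE}.
Closure of {ABE}: B → DE applies, adding D. So (ABE)⁺ = {ABDE}.
This closure contains every attribute of Rel1, so Rel1 ∩ Rel2 → Rel1. The join is lossless.

Yes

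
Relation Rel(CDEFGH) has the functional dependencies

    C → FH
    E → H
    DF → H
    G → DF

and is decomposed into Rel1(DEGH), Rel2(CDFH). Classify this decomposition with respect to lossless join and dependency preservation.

Lossless test: (DH)⁺ = {DH}, which is a superkey of neither fragment — lossy.
Dependency preservation: the restricted closure of {G} across the fragments never reaches {DF}, so G → DF cannot be enforced without a join — not preserved.

lossy and not dependency-preserving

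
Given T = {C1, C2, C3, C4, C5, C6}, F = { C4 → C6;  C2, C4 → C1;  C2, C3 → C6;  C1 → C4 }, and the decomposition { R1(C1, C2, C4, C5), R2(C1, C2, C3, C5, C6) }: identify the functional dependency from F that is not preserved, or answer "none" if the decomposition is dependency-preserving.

C4 → C6

Check C4 → C6: no single fragment contains all of {C4, C6}, and the restricted closure of {C4} across the fragments never reaches {C6}.
C2, C4 → C1 is preserved.
C2, C3 → C6 is preserved.
C1 → C4 is preserved.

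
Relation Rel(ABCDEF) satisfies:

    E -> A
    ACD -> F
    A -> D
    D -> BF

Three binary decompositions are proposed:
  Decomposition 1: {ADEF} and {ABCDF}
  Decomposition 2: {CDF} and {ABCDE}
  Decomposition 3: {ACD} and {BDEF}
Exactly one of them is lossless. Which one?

Decomposition 1: common = {ADF}, closure = {ABDF} → lossy.
Decomposition 2: common = {CD}, closure = {BCDF} → lossless.
Decomposition 3: common = {D}, closure = {BDF} → lossy.

Decomposition 2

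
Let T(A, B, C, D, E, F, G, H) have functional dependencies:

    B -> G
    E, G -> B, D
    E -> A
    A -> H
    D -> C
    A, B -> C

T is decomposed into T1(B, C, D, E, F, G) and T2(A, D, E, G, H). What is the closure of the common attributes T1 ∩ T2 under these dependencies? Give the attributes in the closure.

A, B, C, D, E, G, H

T1 ∩ T2 = {D, E, G}.
E, G → B, D applies, adding B
E → A applies, adding A
A → H applies, adding H
D → C applies, adding C
Closure: {A, B, C, D, E, G, H}.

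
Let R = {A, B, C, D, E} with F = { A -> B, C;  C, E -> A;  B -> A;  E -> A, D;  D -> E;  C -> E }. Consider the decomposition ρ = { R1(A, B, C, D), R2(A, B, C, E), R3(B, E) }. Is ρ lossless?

Yes

Chase test. Columns are A, B, C, D, E; row i has aⱼ where attribute j ∈ Ri, else bᵢⱼ.
Initial tableau (one row per fragment):
  row 1: a1 a2 a3 a4 b15
  row 2: a1 a2 a3 b24 a5
  row 3: b31 a2 b33 b34 a5
Rows 1 and 3 agree on B; apply B→A and equate their A entries.
Rows 2 and 3 agree on E; apply E→A, D and equate their A, D entries.
Rows 1 and 2 agree on C; apply C→E and equate their E entries.
Rows 1 and 3 agree on A; apply A→B, C and equate their B, C entries.
Rows 1 and 2 agree on E; apply E→A, D and equate their A, D entries.
Row 1 is now all distinguished symbols — the join is lossless.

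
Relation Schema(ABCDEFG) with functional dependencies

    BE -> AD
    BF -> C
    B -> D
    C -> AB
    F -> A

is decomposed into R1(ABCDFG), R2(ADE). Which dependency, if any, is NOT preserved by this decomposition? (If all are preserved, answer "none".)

BE -> AD

Check BE → AD: no single fragment contains all of {ABDE}, and the restricted closure of {BE} across the fragments never reaches {AD}.
BF → C is preserved.
B → D is preserved.
C → AB is preserved.
F → A is preserved.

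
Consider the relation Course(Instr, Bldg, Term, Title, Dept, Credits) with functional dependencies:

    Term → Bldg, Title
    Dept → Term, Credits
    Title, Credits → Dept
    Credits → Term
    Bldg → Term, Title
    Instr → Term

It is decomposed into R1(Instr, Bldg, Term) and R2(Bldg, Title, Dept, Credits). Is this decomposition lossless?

No

Common attributes: R1 ∩ R2 = {Bldg}.
Closure of {Bldg}: Bldg → Term, Title applies, adding Term, Title. So (Bldg)⁺ = {Bldg, Term, Title}.
The closure contains neither all of R1 = {Instr, Bldg, Term} nor all of R2 = {Bldg, Title, Dept, Credits}, so the common attributes are not a superkey of either fragment. The join is lossy.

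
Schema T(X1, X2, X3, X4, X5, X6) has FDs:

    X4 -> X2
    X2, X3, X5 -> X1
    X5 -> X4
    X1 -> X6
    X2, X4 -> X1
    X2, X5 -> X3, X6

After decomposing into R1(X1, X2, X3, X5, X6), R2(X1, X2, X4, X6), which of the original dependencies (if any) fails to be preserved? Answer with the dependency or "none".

X5 -> X4

Check X5 → X4: no single fragment contains all of {X4, X5}, and the restricted closure of {X5} across the fragments never reaches {X4}.
X4 → X2 is preserved.
X2, X3, X5 → X1 is preserved.
X1 → X6 is preserved.
X2, X4 → X1 is preserved.
X2, X5 → X3, X6 is preserved.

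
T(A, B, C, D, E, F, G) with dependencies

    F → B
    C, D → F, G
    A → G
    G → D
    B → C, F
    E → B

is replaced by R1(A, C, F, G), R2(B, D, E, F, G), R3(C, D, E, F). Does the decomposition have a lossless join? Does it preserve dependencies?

Lossless test (chase): Rows 1 and 2 agree on F; apply F→B and equate their B entries. Rows 1 and 3 agree on F; apply F→B and equate their B entries. Rows 1 and 2 agree on G; apply G→D and equate their D entries. Rows 1 and 2 agree on B; apply B→C, F and equate their C, F entries. Rows 1 and 3 agree on C, D; apply C, D→F, G and equate their F, G entries. No row becomes fully distinguished — the join is lossy.
Dependency preservation: C, D → F, G; B → C, F are not contained in any single fragment, but the restricted closure of each left-hand side across the fragments still reaches the right-hand side; the remaining FDs each lie inside some fragment. All dependencies are preserved.

lossy but dependency-preserving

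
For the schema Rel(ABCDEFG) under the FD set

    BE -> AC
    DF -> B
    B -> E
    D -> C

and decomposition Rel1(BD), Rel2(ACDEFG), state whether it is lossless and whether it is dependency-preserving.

lossy and not dependency-preserving

Lossless test: (D)⁺ = {CD}, which is a superkey of neither fragment — lossy.
Dependency preservation: the restricted closure of {BE} across the fragments never reaches {AC}, so BE → AC cannot be enforced without a join — not preserved.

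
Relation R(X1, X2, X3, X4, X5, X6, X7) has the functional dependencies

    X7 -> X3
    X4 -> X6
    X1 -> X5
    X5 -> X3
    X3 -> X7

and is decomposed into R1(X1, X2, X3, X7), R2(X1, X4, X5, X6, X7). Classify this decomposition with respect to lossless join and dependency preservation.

Lossless test: (X1, X7)⁺ = {X1, X3, X5, X7}, which is a superkey of neither fragment — lossy.
Dependency preservation: X5 → X3 is not contained in any single fragment, but the restricted closure of its left-hand side across the fragments still reaches the right-hand side; the remaining FDs each lie inside some fragment. All dependencies are preserved.

lossy but dependency-preserving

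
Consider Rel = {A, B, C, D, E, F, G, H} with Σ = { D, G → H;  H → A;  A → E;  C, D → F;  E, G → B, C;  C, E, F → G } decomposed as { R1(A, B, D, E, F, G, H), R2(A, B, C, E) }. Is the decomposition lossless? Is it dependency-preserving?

lossy and not dependency-preserving

Lossless test: (A, B, E)⁺ = {A, B, E}, which is a superkey of neither fragment — lossy.
Dependency preservation: the restricted closure of {C, D} across the fragments never reaches {F}, so C, D → F cannot be enforced without a join — not preserved.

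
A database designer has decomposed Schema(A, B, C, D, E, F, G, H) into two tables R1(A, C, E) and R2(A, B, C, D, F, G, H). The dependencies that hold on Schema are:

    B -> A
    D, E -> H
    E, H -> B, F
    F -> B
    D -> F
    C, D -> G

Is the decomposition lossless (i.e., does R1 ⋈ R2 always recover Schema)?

No

Common attributes: R1 ∩ R2 = {A, C}.
No dependency enlarges {A, C}, so (A, C)⁺ = {A, C}.
The closure contains neither all of R1 = {A, C, E} nor all of R2 = {A, B, C, D, F, G, H}, so the common attributes are not a superkey of either fragment. The join is lossy.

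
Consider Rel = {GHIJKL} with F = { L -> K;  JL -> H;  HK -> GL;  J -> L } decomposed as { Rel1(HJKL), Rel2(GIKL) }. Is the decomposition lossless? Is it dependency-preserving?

lossy and not dependency-preserving

Lossless test: (KL)⁺ = {KL}, which is a superkey of neither fragment — lossy.
Dependency preservation: the restricted closure of {HK} across the fragments never reaches {GL}, so HK → GL cannot be enforced without a join — not preserved.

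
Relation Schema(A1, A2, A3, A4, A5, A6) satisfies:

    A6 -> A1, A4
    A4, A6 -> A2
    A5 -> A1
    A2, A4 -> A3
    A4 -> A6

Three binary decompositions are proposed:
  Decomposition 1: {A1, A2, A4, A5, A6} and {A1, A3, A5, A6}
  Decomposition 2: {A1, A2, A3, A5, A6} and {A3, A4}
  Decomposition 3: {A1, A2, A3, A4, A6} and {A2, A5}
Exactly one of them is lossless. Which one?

Decomposition 1: common = {A1, A5, A6}, closure = {A1, A2, A3, A4, A5, A6} → lossless.
Decomposition 2: common = {A3}, closure = {A3} → lossy.
Decomposition 3: common = {A2}, closure = {A2} → lossy.

Decomposition 1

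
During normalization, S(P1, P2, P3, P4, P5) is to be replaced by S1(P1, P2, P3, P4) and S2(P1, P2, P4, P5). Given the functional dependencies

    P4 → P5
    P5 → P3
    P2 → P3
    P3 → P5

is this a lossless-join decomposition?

Yes

Common attributes: S1 ∩ S2 = {P1, P2, P4}.
Closure of {P1, P2, P4}: P4 → P5 applies, adding P5; P5 → P3 applies, adding P3. So (P1, P2, P4)⁺ = {P1, P2, P3, P4, P5}.
This closure contains every attribute of S1, so S1 ∩ S2 → S1. The join is lossless.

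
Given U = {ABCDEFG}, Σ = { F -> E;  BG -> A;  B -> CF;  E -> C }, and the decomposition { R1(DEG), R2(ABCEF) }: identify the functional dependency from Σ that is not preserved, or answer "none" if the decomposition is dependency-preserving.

Check BG → A: no single fragment contains all of {ABG}, and the restricted closure of {BG} across the fragments never reaches {A}.
F → E is preserved.
B → CF is preserved.
E → C is preserved.

BG -> A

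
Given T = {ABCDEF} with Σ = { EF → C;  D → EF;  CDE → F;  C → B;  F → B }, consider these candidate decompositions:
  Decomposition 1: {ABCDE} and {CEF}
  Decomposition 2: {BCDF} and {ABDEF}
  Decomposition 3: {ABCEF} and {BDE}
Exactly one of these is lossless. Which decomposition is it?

Decomposition 1: common = {CE}, closure = {BCE} → lossy.
Decomposition 2: common = {BDF}, closure = {BCDEF} → lossless.
Decomposition 3: common = {BE}, closure = {BE} → lossy.

Decomposition 2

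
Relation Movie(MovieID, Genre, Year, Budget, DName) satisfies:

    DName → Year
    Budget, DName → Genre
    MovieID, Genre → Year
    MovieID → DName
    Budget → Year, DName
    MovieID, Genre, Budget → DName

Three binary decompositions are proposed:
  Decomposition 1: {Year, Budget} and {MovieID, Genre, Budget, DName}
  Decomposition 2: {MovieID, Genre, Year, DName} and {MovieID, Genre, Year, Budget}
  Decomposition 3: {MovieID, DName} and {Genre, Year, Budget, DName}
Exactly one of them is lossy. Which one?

Decomposition 3

Decomposition 1: common = {Budget}, closure = {Genre, Year, Budget, DName} → lossless.
Decomposition 2: common = {MovieID, Genre, Year}, closure = {MovieID, Genre, Year, DName} → lossless.
Decomposition 3: common = {DName}, closure = {Year, DName} → lossy.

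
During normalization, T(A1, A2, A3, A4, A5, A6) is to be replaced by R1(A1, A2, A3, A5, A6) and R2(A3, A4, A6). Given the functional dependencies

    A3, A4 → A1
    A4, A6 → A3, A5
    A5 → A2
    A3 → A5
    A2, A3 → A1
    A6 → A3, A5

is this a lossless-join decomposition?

Common attributes: R1 ∩ R2 = {A3, A6}.
Closure of {A3, A6}: A3 → A5 applies, adding A5; A5 → A2 applies, adding A2; A2, A3 → A1 applies, adding A1. So (A3, A6)⁺ = {A1, A2, A3, A5, A6}.
This closure contains every attribute of R1, so R1 ∩ R2 → R1. The join is lossless.

Yes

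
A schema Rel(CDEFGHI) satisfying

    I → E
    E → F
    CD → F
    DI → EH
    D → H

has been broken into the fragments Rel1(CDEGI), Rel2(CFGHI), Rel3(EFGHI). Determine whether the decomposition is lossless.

No

Chase test. Columns are CDEFGHI; row i has aⱼ where attribute j ∈ Reli, else bᵢⱼ.
Initial tableau (one row per fragment):
  row 1: a1 a2 a3 b14 a5 b16 a7
  row 2: a1 b22 b23 a4 a5 a6 a7
  row 3: b31 b32 a3 a4 a5 a6 a7
Rows 1 and 2 agree on I; apply I→E and equate their E entries.
Rows 1 and 2 agree on E; apply E→F and equate their F entries.
No row becomes fully distinguished — the join is lossy.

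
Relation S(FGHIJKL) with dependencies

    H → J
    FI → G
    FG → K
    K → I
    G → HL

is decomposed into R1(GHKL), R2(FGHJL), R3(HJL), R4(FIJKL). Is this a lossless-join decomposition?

No

Chase test. Columns are FGHIJKL; row i has aⱼ where attribute j ∈ Ri, else bᵢⱼ.
Initial tableau (one row per fragment):
  row 1: b11 a2 a3 b14 b15 a6 a7
  row 2: a1 a2 a3 b24 a5 b26 a7
  row 3: b31 b32 a3 b34 a5 b36 a7
  row 4: a1 b42 b43 a4 a5 a6 a7
Rows 1 and 2 agree on H; apply H→J and equate their J entries.
Rows 1 and 4 agree on K; apply K→I and equate their I entries.
No row becomes fully distinguished — the join is lossy.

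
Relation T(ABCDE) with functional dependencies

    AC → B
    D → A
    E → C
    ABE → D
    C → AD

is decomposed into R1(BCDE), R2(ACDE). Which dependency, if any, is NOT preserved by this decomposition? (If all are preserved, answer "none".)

none

AC → B: restricted closure across fragments reaches B.
D → A lies within R2.
E → C lies within R1.
ABE → D: restricted closure across fragments reaches D.
C → AD lies within R2.
Every dependency is enforceable on the fragments, so the decomposition is dependency-preserving.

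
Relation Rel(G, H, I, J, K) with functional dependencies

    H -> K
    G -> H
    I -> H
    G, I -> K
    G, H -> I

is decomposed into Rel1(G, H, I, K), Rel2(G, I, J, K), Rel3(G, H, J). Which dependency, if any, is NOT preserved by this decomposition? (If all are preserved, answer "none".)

none

H → K lies within Rel1.
G → H lies within Rel1.
I → H lies within Rel1.
G, I → K lies within Rel1.
G, H → I lies within Rel1.
Every dependency is enforceable on the fragments, so the decomposition is dependency-preserving.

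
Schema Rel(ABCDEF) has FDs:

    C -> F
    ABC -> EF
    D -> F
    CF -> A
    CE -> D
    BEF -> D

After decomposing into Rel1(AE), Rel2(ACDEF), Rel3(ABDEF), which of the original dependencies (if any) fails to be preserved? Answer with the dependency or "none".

ABC -> EF

Check ABC → EF: no single fragment contains all of {ABCEF}, and the restricted closure of {ABC} across the fragments never reaches {EF}.
C → F is preserved.
D → F is preserved.
CF → A is preserved.
CE → D is preserved.
BEF → D is preserved.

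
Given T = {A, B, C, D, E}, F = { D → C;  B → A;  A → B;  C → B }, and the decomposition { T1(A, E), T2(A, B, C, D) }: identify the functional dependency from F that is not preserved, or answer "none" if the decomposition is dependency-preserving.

none

D → C lies within T2.
B → A lies within T2.
A → B lies within T2.
C → B lies within T2.
Every dependency is enforceable on the fragments, so the decomposition is dependency-preserving.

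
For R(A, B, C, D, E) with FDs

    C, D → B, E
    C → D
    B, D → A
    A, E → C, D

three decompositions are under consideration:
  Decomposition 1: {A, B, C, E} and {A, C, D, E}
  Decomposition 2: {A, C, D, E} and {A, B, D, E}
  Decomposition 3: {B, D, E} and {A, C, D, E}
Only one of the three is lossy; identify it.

Decomposition 1: common = {A, C, E}, closure = {A, B, C, D, E} → lossless.
Decomposition 2: common = {A, D, E}, closure = {A, B, C, D, E} → lossless.
Decomposition 3: common = {D, E}, closure = {D, E} → lossy.

Decomposition 3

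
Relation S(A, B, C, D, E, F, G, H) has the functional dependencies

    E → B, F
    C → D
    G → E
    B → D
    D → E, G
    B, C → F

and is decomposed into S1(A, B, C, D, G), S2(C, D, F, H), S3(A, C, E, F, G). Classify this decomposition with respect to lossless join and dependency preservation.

lossy but dependency-preserving

Lossless test (chase): Rows 1 and 3 agree on C; apply C→D and equate their D entries. Rows 1 and 3 agree on G; apply G→E and equate their E entries. Rows 1 and 2 agree on D; apply D→E, G and equate their E, G entries. Rows 1 and 2 agree on E; apply E→B, F and equate their B, F entries. Rows 1 and 3 agree on E; apply E→B, F and equate their B, F entries. No row becomes fully distinguished — the join is lossy.
Dependency preservation: E → B, F; D → E, G; B, C → F are not contained in any single fragment, but the restricted closure of each left-hand side across the fragments still reaches the right-hand side; the remaining FDs each lie inside some fragment. All dependencies are preserved.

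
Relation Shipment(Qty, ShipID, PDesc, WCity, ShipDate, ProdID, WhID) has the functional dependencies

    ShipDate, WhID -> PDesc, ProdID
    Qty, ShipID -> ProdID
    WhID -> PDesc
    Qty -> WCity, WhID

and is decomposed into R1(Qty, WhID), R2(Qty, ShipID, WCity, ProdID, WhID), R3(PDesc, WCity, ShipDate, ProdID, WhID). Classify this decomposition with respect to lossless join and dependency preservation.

Lossless test (chase): Rows 1 and 2 agree on WhID; apply WhID→PDesc and equate their PDesc entries. Rows 1 and 3 agree on WhID; apply WhID→PDesc and equate their PDesc entries. Rows 1 and 2 agree on Qty; apply Qty→WCity, WhID and equate their WCity, WhID entries. No row becomes fully distinguished — the join is lossy.
Dependency preservation: every FD's attributes lie within a single fragment, so each can be enforced locally — preserved.

lossy but dependency-preserving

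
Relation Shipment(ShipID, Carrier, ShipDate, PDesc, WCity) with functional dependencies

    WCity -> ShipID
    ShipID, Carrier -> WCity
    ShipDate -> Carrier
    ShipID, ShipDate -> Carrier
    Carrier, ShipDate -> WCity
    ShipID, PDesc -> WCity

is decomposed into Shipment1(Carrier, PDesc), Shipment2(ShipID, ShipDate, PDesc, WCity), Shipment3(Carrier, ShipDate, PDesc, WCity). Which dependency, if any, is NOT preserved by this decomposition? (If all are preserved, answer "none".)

Check ShipID, Carrier → WCity: no single fragment contains all of {ShipID, Carrier, WCity}, and the restricted closure of {ShipID, Carrier} across the fragments never reaches {WCity}.
WCity → ShipID is preserved.
ShipDate → Carrier is preserved.
ShipID, ShipDate → Carrier is preserved.
Carrier, ShipDate → WCity is preserved.
ShipID, PDesc → WCity is preserved.

ShipID, Carrier -> WCity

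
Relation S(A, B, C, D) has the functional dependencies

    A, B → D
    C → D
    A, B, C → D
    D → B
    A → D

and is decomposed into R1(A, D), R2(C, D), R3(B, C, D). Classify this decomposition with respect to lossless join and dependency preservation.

lossy but dependency-preserving

Lossless test (chase): Rows 1 and 2 agree on D; apply D→B and equate their B entries. Rows 1 and 3 agree on D; apply D→B and equate their B entries. No row becomes fully distinguished — the join is lossy.
Dependency preservation: A, B → D; A, B, C → D are not contained in any single fragment, but the restricted closure of each left-hand side across the fragments still reaches the right-hand side; the remaining FDs each lie inside some fragment. All dependencies are preserved.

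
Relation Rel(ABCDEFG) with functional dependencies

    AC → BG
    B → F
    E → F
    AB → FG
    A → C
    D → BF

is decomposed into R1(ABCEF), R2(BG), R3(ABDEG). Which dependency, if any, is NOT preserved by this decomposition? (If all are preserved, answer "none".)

none

AC → BG: restricted closure across fragments reaches BG.
B → F lies within R1.
E → F lies within R1.
AB → FG: restricted closure across fragments reaches FG.
A → C lies within R1.
D → BF: restricted closure across fragments reaches BF.
Every dependency is enforceable on the fragments, so the decomposition is dependency-preserving.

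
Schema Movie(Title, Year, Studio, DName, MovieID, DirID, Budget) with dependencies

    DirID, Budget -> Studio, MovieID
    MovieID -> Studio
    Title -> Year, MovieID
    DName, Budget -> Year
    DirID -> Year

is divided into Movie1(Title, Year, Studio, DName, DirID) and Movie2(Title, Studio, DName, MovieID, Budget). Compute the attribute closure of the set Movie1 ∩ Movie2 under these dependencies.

Movie1 ∩ Movie2 = {Title, Studio, DName}.
Title → Year, MovieID applies, adding Year, MovieID
Closure: {Title, Year, Studio, DName, MovieID}.

Title, Year, Studio, DName, MovieID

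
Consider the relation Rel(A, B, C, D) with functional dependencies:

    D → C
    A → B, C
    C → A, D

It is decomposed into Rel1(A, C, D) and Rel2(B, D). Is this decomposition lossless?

Common attributes: Rel1 ∩ Rel2 = {D}.
Closure of {D}: D → C applies, adding C; C → A, D applies, adding A; A → B, C applies, adding B. So (D)⁺ = {A, B, C, D}.
This closure contains every attribute of Rel1, so Rel1 ∩ Rel2 → Rel1. The join is lossless.

Yes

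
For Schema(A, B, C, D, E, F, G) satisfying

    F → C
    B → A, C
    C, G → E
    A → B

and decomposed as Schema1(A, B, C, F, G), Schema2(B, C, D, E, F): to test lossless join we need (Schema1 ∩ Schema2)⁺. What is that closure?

A, B, C, F

Schema1 ∩ Schema2 = {B, C, F}.
B → A, C applies, adding A
Closure: {A, B, C, F}.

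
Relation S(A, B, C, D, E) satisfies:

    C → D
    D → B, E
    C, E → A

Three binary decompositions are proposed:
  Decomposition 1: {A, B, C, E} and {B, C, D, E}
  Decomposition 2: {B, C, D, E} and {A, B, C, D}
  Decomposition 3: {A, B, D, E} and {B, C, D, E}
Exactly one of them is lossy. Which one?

Decomposition 1: common = {B, C, E}, closure = {A, B, C, D, E} → lossless.
Decomposition 2: common = {B, C, D}, closure = {A, B, C, D, E} → lossless.
Decomposition 3: common = {B, D, E}, closure = {B, D, E} → lossy.

Decomposition 3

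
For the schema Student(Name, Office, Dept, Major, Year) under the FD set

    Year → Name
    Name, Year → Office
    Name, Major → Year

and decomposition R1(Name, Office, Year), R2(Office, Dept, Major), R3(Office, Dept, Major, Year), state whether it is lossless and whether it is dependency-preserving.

lossless but not dependency-preserving

Lossless test (chase): Rows 1 and 3 agree on Year; apply Year→Name and equate their Name entries. Row 3 is now all distinguished symbols — the join is lossless.
Dependency preservation: the restricted closure of {Name, Major} across the fragments never reaches {Year}, so Name, Major → Year cannot be enforced without a join — not preserved.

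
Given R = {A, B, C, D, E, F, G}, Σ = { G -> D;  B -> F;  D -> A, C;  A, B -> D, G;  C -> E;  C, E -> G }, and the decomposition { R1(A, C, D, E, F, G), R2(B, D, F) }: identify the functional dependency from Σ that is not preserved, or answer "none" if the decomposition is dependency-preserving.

A, B -> D, G

Check A, B → D, G: no single fragment contains all of {A, B, D, G}, and the restricted closure of {A, B} across the fragments never reaches {D, G}.
G → D is preserved.
B → F is preserved.
D → A, C is preserved.
C → E is preserved.
C, E → G is preserved.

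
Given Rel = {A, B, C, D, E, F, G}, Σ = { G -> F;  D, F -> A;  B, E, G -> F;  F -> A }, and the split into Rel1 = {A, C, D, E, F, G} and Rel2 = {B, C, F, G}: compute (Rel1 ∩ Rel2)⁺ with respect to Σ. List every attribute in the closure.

Rel1 ∩ Rel2 = {C, F, G}.
F → A applies, adding A
Closure: {A, C, F, G}.

A, C, F, G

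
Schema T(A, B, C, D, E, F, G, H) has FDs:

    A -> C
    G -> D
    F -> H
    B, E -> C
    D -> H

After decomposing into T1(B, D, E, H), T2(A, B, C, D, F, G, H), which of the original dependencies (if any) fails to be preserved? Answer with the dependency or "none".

Check B, E → C: no single fragment contains all of {B, C, E}, and the restricted closure of {B, E} across the fragments never reaches {C}.
A → C is preserved.
G → D is preserved.
F → H is preserved.
D → H is preserved.

B, E -> C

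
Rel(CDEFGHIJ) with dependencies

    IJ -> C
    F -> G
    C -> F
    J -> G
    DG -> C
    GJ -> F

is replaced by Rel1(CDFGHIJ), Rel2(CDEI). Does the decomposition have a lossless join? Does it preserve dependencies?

lossy but dependency-preserving

Lossless test: (CDI)⁺ = {CDFGI}, which is a superkey of neither fragment — lossy.
Dependency preservation: every FD's attributes lie within a single fragment, so each can be enforced locally — preserved.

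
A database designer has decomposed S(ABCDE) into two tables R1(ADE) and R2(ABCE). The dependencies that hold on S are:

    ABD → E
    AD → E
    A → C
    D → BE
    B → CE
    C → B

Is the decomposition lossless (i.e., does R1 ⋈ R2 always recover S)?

Common attributes: R1 ∩ R2 = {AE}.
Closure of {AE}: A → C applies, adding C; C → B applies, adding B. So (AE)⁺ = {ABCE}.
This closure contains every attribute of R2, so R1 ∩ R2 → R2. The join is lossless.

Yes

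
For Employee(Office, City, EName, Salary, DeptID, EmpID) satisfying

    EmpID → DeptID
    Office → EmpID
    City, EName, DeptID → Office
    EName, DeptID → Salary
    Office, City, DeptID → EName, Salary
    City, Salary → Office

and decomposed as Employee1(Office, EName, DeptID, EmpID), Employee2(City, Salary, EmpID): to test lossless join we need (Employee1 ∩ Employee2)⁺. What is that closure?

Employee1 ∩ Employee2 = {EmpID}.
EmpID → DeptID applies, adding DeptID
Closure: {DeptID, EmpID}.

DeptID, EmpID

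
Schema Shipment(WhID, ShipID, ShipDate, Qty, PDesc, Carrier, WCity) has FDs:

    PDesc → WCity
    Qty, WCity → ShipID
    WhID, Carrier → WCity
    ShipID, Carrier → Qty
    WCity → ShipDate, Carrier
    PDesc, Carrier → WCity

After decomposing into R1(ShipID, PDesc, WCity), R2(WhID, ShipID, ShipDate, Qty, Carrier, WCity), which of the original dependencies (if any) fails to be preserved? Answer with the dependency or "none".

none

PDesc → WCity lies within R1.
Qty, WCity → ShipID lies within R2.
WhID, Carrier → WCity lies within R2.
ShipID, Carrier → Qty lies within R2.
WCity → ShipDate, Carrier lies within R2.
PDesc, Carrier → WCity: restricted closure across fragments reaches WCity.
Every dependency is enforceable on the fragments, so the decomposition is dependency-preserving.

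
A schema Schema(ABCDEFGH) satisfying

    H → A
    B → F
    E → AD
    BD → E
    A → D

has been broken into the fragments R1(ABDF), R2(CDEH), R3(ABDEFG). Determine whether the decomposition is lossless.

Chase test. Columns are ABCDEFGH; row i has aⱼ where attribute j ∈ Ri, else bᵢⱼ.
Initial tableau (one row per fragment):
  row 1: a1 a2 b13 a4 b15 a6 b17 b18
  row 2: b21 b22 a3 a4 a5 b26 b27 a8
  row 3: a1 a2 b33 a4 a5 a6 a7 b38
Rows 2 and 3 agree on E; apply E→AD and equate their AD entries.
Rows 1 and 3 agree on BD; apply BD→E and equate their E entries.
No row becomes fully distinguished — the join is lossy.

No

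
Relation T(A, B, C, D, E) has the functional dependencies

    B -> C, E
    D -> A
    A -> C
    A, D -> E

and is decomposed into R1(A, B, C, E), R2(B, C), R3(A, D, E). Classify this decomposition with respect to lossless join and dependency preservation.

lossy but dependency-preserving

Lossless test (chase): Rows 1 and 2 agree on B; apply B→C, E and equate their C, E entries. Rows 1 and 3 agree on A; apply A→C and equate their C entries. No row becomes fully distinguished — the join is lossy.
Dependency preservation: every FD's attributes lie within a single fragment, so each can be enforced locally — preserved.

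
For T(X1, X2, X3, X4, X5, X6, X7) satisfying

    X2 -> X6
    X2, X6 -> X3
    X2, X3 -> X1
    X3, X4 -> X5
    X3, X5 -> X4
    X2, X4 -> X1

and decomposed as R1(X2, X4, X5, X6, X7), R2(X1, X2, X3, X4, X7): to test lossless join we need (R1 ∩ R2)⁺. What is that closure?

X1, X2, X3, X4, X5, X6, X7

R1 ∩ R2 = {X2, X4, X7}.
X2 → X6 applies, adding X6
X2, X6 → X3 applies, adding X3
X2, X3 → X1 applies, adding X1
X3, X4 → X5 applies, adding X5
Closure: {X1, X2, X3, X4, X5, X6, X7}.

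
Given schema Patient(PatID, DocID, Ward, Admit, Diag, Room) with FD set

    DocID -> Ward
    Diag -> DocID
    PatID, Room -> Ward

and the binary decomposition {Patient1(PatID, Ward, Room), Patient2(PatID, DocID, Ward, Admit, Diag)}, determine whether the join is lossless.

No

Common attributes: Patient1 ∩ Patient2 = {PatID, Ward}.
No dependency enlarges {PatID, Ward}, so (PatID, Ward)⁺ = {PatID, Ward}.
The closure contains neither all of Patient1 = {PatID, Ward, Room} nor all of Patient2 = {PatID, DocID, Ward, Admit, Diag}, so the common attributes are not a superkey of either fragment. The join is lossy.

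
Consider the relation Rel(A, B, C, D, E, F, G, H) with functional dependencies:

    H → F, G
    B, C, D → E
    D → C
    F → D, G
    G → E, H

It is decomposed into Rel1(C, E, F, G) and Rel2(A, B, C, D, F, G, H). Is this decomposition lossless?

Common attributes: Rel1 ∩ Rel2 = {C, F, G}.
Closure of {C, F, G}: F → D, G applies, adding D; G → E, H applies, adding E, H. So (C, F, G)⁺ = {C, D, E, F, G, H}.
This closure contains every attribute of Rel1, so Rel1 ∩ Rel2 → Rel1. The join is lossless.

Yes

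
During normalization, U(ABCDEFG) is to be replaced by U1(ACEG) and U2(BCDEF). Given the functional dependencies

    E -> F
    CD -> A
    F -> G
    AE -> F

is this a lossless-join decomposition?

No

Common attributes: U1 ∩ U2 = {CE}.
Closure of {CE}: E → F applies, adding F; F → G applies, adding G. So (CE)⁺ = {CEFG}.
The closure contains neither all of U1 = {ACEG} nor all of U2 = {BCDEF}, so the common attributes are not a superkey of either fragment. The join is lossy.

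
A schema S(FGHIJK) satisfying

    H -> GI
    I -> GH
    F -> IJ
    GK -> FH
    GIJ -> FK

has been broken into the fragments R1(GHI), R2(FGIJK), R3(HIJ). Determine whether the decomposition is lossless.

Chase test. Columns are FGHIJK; row i has aⱼ where attribute j ∈ Ri, else bᵢⱼ.
Initial tableau (one row per fragment):
  row 1: b11 a2 a3 a4 b15 b16
  row 2: a1 a2 b23 a4 a5 a6
  row 3: b31 b32 a3 a4 a5 b36
Rows 1 and 3 agree on H; apply H→GI and equate their GI entries.
Rows 1 and 2 agree on I; apply I→GH and equate their GH entries.
Rows 2 and 3 agree on GIJ; apply GIJ→FK and equate their FK entries.
Row 2 is now all distinguished symbols — the join is lossless.

Yes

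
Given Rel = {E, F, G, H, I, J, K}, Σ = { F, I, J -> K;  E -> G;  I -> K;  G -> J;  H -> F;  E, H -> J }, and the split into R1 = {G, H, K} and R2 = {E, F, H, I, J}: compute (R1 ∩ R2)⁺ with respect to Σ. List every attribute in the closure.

R1 ∩ R2 = {H}.
H → F applies, adding F
Closure: {F, H}.

F, H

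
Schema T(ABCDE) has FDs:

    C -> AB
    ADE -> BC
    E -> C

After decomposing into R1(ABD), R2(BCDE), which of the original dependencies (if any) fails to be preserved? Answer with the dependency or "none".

Check C → AB: no single fragment contains all of {ABC}, and the restricted closure of {C} across the fragments never reaches {AB}.
ADE → BC is preserved.
E → C is preserved.

C -> AB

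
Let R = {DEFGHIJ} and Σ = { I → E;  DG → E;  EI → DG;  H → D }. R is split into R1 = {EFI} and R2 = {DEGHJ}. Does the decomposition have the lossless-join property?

Common attributes: R1 ∩ R2 = {E}.
No dependency enlarges {E}, so (E)⁺ = {E}.
The closure contains neither all of R1 = {EFI} nor all of R2 = {DEGHJ}, so the common attributes are not a superkey of either fragment. The join is lossy.

No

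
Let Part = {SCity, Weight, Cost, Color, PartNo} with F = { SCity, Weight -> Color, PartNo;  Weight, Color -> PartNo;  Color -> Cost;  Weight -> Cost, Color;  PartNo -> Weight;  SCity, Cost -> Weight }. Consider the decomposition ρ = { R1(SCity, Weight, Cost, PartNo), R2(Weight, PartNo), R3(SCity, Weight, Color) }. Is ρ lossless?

Chase test. Columns are SCity, Weight, Cost, Color, PartNo; row i has aⱼ where attribute j ∈ Ri, else bᵢⱼ.
Initial tableau (one row per fragment):
  row 1: a1 a2 a3 b14 a5
  row 2: b21 a2 b23 b24 a5
  row 3: a1 a2 b33 a4 b35
Rows 1 and 3 agree on SCity, Weight; apply SCity, Weight→Color, PartNo and equate their Color, PartNo entries.
Rows 1 and 3 agree on Color; apply Color→Cost and equate their Cost entries.
Rows 1 and 2 agree on Weight; apply Weight→Cost, Color and equate their Cost, Color entries.
Row 1 is now all distinguished symbols — the join is lossless.

Yes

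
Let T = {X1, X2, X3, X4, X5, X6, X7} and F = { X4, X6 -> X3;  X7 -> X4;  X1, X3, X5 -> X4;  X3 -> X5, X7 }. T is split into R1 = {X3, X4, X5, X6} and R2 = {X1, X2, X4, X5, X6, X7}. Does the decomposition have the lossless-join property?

Yes

Common attributes: R1 ∩ R2 = {X4, X5, X6}.
Closure of {X4, X5, X6}: X4, X6 → X3 applies, adding X3; X3 → X5, X7 applies, adding X7. So (X4, X5, X6)⁺ = {X3, X4, X5, X6, X7}.
This closure contains every attribute of R1, so R1 ∩ R2 → R1. The join is lossless.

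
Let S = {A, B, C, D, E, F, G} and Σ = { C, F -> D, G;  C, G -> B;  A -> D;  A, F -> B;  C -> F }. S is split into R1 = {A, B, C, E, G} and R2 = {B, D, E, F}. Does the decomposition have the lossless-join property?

Common attributes: R1 ∩ R2 = {B, E}.
No dependency enlarges {B, E}, so (B, E)⁺ = {B, E}.
The closure contains neither all of R1 = {A, B, C, E, G} nor all of R2 = {B, D, E, F}, so the common attributes are not a superkey of either fragment. The join is lossy.

No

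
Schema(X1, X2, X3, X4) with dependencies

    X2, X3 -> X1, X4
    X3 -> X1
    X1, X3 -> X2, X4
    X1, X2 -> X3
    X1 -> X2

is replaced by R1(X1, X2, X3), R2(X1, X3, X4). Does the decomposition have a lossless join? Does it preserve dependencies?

Lossless test: (X1, X3)⁺ = {X1, X2, X3, X4}, which contains all of one fragment — lossless.
Dependency preservation: X2, X3 → X1, X4; X1, X3 → X2, X4 are not contained in any single fragment, but the restricted closure of each left-hand side across the fragments still reaches the right-hand side; the remaining FDs each lie inside some fragment. All dependencies are preserved.

lossless and dependency-preserving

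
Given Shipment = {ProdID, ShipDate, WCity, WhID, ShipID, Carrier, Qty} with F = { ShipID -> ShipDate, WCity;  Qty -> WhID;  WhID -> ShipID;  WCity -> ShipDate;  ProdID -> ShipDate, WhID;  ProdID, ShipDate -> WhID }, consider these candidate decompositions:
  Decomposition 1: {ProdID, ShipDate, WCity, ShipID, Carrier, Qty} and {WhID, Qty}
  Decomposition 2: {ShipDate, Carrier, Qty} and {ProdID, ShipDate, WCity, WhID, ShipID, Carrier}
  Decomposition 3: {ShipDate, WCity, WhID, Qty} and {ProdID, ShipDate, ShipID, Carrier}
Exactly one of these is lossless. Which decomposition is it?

Decomposition 1

Decomposition 1: common = {Qty}, closure = {ShipDate, WCity, WhID, ShipID, Qty} → lossless.
Decomposition 2: common = {ShipDate, Carrier}, closure = {ShipDate, Carrier} → lossy.
Decomposition 3: common = {ShipDate}, closure = {ShipDate} → lossy.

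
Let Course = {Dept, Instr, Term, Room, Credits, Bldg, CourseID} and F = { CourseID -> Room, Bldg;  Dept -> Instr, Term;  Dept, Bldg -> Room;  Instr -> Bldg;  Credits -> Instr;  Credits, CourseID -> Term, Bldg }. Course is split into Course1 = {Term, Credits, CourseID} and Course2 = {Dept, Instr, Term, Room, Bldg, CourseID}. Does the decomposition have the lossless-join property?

No

Common attributes: Course1 ∩ Course2 = {Term, CourseID}.
Closure of {Term, CourseID}: CourseID → Room, Bldg applies, adding Room, Bldg. So (Term, CourseID)⁺ = {Term, Room, Bldg, CourseID}.
The closure contains neither all of Course1 = {Term, Credits, CourseID} nor all of Course2 = {Dept, Instr, Term, Room, Bldg, CourseID}, so the common attributes are not a superkey of either fragment. The join is lossy.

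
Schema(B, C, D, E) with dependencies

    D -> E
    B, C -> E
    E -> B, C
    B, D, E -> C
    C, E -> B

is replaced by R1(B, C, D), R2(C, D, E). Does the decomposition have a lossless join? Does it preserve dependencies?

lossless but not dependency-preserving

Lossless test: (C, D)⁺ = {B, C, D, E}, which contains all of one fragment — lossless.
Dependency preservation: the restricted closure of {B, C} across the fragments never reaches {E}, so B, C → E cannot be enforced without a join — not preserved.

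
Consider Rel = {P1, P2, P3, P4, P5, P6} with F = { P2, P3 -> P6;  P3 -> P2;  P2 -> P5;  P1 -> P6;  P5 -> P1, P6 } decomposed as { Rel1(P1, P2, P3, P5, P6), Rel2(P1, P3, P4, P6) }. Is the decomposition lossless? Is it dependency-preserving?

Lossless test: (P1, P3, P6)⁺ = {P1, P2, P3, P5, P6}, which contains all of one fragment — lossless.
Dependency preservation: every FD's attributes lie within a single fragment, so each can be enforced locally — preserved.

lossless and dependency-preserving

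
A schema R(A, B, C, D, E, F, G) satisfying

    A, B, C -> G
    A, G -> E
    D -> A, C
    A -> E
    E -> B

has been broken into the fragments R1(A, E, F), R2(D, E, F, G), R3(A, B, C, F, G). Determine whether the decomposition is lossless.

Chase test. Columns are A, B, C, D, E, F, G; row i has aⱼ where attribute j ∈ Ri, else bᵢⱼ.
Initial tableau (one row per fragment):
  row 1: a1 b12 b13 b14 a5 a6 b17
  row 2: b21 b22 b23 a4 a5 a6 a7
  row 3: a1 a2 a3 b34 b35 a6 a7
Rows 1 and 3 agree on A; apply A→E and equate their E entries.
Rows 1 and 2 agree on E; apply E→B and equate their B entries.
Rows 1 and 3 agree on E; apply E→B and equate their B entries.
No row becomes fully distinguished — the join is lossy.

No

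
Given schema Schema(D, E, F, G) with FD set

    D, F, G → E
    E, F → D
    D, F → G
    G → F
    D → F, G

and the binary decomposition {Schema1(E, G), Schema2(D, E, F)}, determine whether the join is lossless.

No

Common attributes: Schema1 ∩ Schema2 = {E}.
No dependency enlarges {E}, so (E)⁺ = {E}.
The closure contains neither all of Schema1 = {E, G} nor all of Schema2 = {D, E, F}, so the common attributes are not a superkey of either fragment. The join is lossy.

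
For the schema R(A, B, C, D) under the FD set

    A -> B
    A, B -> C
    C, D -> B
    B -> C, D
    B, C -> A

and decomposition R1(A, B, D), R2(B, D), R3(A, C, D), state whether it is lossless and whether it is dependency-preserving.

Lossless test (chase): Rows 1 and 3 agree on A; apply A→B and equate their B entries. Rows 1 and 3 agree on A, B; apply A, B→C and equate their C entries. Rows 1 and 2 agree on B; apply B→C, D and equate their C, D entries. Rows 1 and 2 agree on B, C; apply B, C→A and equate their A entries. Row 1 is now all distinguished symbols — the join is lossless.
Dependency preservation: A, B → C; C, D → B; B → C, D; B, C → A are not contained in any single fragment, but the restricted closure of each left-hand side across the fragments still reaches the right-hand side; the remaining FDs each lie inside some fragment. All dependencies are preserved.

lossless and dependency-preserving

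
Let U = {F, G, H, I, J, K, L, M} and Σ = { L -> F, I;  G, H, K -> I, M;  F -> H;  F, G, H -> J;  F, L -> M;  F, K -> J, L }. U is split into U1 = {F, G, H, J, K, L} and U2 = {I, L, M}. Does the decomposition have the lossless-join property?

Yes

Common attributes: U1 ∩ U2 = {L}.
Closure of {L}: L → F, I applies, adding F, I; F → H applies, adding H; F, L → M applies, adding M. So (L)⁺ = {F, H, I, L, M}.
This closure contains every attribute of U2, so U1 ∩ U2 → U2. The join is lossless.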